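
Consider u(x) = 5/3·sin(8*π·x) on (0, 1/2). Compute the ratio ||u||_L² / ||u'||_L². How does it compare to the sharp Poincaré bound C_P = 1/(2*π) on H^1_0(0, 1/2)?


||u||_L² / ||u'||_L² = 1/(8*π) < C_P = 1/(2*π).

u(x) = 5/3·sin(8*π·x), so u'(x) = 40*π*cos(8*π*x)/3.
Writing u(x) = A·sin(kπx/L) with A = 5/3 and k = 4, use ∫_0^L sin²(kπx/L) dx = L/2 and ∫_0^L cos²(kπx/L) dx = L/2.
u² = 25/9·sin²(8*π·x) and (u')² = 1600*π^2/9·cos²(8*π·x), and each of sin², cos² integrates to L/2 = 1/4 over (0, 1/2).
∫_0^1/2 u² dx = 25/36, so ||u||_L² = 5/6.
∫_0^1/2 (u')² dx = 400*π^2/9, so ||u'||_L² = 20*π/3.
Ratio ||u||_L² / ||u'||_L² = 1/(8*π).
Sharp Poincaré constant on H^1_0(0, 1/2) is C_P = L/π = 1/(2*π), achieved by sin(2*π·x).
This is the k = 4 harmonic; the ratio L/(kπ) is strictly less than C_P = L/π, consistent with the sharp inequality ||u||_L² ≤ C_P ||u'||_L².


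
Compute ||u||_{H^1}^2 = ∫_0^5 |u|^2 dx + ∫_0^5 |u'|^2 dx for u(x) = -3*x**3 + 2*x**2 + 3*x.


||u||_{H^1}^2 = 2117495/21

The H^1 norm (squared) on an interval (0, L) is
  ||u||_{H^1}^2 = ∫_0^L u(x)^2 dx + ∫_0^L u'(x)^2 dx.
Compute u'(x) = -9*x**2 + 4*x + 3.
Then u(x)^2 = 9*x**6 - 12*x**5 - 14*x**4 + 12*x**3 + 9*x**2 and u'(x)^2 = 81*x**4 - 72*x**3 - 38*x**2 + 24*x + 9.
Integrate each monomial from 0 to 5 using ∫_0^5 c·x^n dx = c·5^(n+1)/(n+1):
  ∫_0^5 u(x)^2 dx = ∫_0^5 (9*x^6 - 12*x^5 - 14*x^4 + 12*x^3 + 9*x^2) dx. Term by term:
    ∫_0^5 9*x^6 dx = 703125/7;  ∫_0^5 -12*x^5 dx = -31250;  ∫_0^5 -14*x^4 dx = -8750;
    ∫_0^5 12*x^3 dx = 1875;  ∫_0^5 9*x^2 dx = 375.
  Sum: 703125/7 − 31250 − 8750 + 1875 + 375 = 438875/7.
  ∫_0^5 u'(x)^2 dx = ∫_0^5 (81*x^4 - 72*x^3 - 38*x^2 + 24*x + 9) dx. Term by term:
    ∫_0^5 81*x^4 dx = 50625;  ∫_0^5 -72*x^3 dx = -11250;  ∫_0^5 -38*x^2 dx = -4750/3;
    ∫_0^5 24*x dx = 300;  ∫_0^5 9 dx = 45.
  Sum: 50625 − 11250 − 4750/3 + 300 + 45 = 114410/3.
Adding: ||u||_{H^1}^2 = 438875/7 + 114410/3 = 2117495/21.


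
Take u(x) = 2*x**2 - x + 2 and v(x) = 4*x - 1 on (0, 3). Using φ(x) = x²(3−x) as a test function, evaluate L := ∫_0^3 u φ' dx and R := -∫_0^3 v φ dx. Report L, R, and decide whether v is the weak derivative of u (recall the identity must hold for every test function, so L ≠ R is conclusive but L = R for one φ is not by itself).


LHS = -837/20, RHS = -837/20. Yes, v = u' weakly.

u(x) = 2*x**2 - x + 2, classical derivative u'(x) = 4*x - 1.
φ(x) = x²(3−x), so φ'(x) = 3*x*(2 - x).
Note φ(0) = φ(3) = 0, so the boundary term u·φ vanishes.
LHS = ∫_0^3 u(x) φ'(x) dx = ∫_0^3 (-6*x^4 + 15*x^3 - 12*x^2 + 12*x) dx. Term by term:
  ∫_0^3 -6*x^4 dx = -1458/5;  ∫_0^3 15*x^3 dx = 1215/4;  ∫_0^3 -12*x^2 dx = -108;
  ∫_0^3 12*x dx = 54.
Sum: -1458/5 + 1215/4 − 108 + 54 = -837/20.
So LHS = -837/20.
∫_0^3 v(x) φ(x) dx = ∫_0^3 (-4*x^4 + 13*x^3 - 3*x^2) dx. Term by term:
  ∫_0^3 -4*x^4 dx = -972/5;  ∫_0^3 13*x^3 dx = 1053/4;  ∫_0^3 -3*x^2 dx = -27.
Sum: -972/5 + 1053/4 − 27 = 837/20.
So RHS = -∫_0^3 v(x) φ(x) dx = -837/20.
LHS = RHS, so the identity holds for this test φ.
Moreover u is smooth here and v(x) = u'(x) = 4*x - 1 pointwise, so the identity holds for every test function. Hence v is the weak derivative of u.


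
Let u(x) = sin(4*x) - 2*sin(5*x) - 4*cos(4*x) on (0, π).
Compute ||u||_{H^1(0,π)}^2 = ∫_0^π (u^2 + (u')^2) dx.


||u||_{H^1(0,π)}^2 = 2720/9 + 393*π/2

u'(x) = 16*sin(4*x) + 4*cos(4*x) - 10*cos(5*x).
Expand u² and (u')² and integrate term by term on (0, π), using: for integers n ≥ 1, ∫_0^π sin²(nx) dx = ∫_0^π cos²(nx) dx = π/2; for n ≠ n', ∫_0^π sin(nx)sin(n'x) dx = ∫_0^π cos(nx)cos(n'x) dx = 0; and by product-to-sum, ∫_0^π sin(nx)cos(n'x) dx = ½∫_0^π [sin((n+n')x) + sin((n−n')x)] dx, which is 0 when n+n' is even and 2n/(n²−n'²) when n+n' is odd (it need not vanish on (0, π)).
  u² squared terms: (-4)²·∫cos(4x)² dx = 16·π/2 = 8*π;  (-2)²·∫sin(5x)² dx = 4·π/2 = 2*π;  (1)²·∫sin(4x)² dx = 1·π/2 = π/2.
  u² cross terms: 2·(-4)·(-2)·∫cos(4x)·sin(5x) dx = 16·(10/9) = 160/9;  2·(-4)·(1)·∫cos(4x)·sin(4x) dx = -8·(0) = 0;  2·(-2)·(1)·∫sin(5x)·sin(4x) dx = -4·(0) = 0.
  So ∫_0^π u² dx = 8*π + 2*π + π/2 + 160/9 + 0 + 0 = 160/9 + 21*π/2.
  (u')² squared terms: (-10)²·∫cos(5x)² dx = 100·π/2 = 50*π;  (4)²·∫cos(4x)² dx = 16·π/2 = 8*π;  (16)²·∫sin(4x)² dx = 256·π/2 = 128*π.
  (u')² cross terms: 2·(-10)·(4)·∫cos(5x)·cos(4x) dx = -80·(0) = 0;  2·(-10)·(16)·∫cos(5x)·sin(4x) dx = -320·(-8/9) = 2560/9;  2·(4)·(16)·∫cos(4x)·sin(4x) dx = 128·(0) = 0.
  So ∫_0^π (u')² dx = 50*π + 8*π + 128*π + 0 + 2560/9 + 0 = 2560/9 + 186*π.
||u||_{H^1}^2 = (160/9 + 21*π/2) + (2560/9 + 186*π) = 2720/9 + 393*π/2.


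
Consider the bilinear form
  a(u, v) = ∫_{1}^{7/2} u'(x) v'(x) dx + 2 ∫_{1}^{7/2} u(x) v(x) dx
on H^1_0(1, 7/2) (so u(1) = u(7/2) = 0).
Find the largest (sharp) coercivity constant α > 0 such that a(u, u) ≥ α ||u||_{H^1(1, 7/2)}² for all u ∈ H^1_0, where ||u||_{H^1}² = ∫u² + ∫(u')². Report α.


α = 1

Coercivity of a(·,·) on H^1_0(1, 7/2) means a(u, u) ≥ α ||u||_{H^1}² for every u ∈ H^1_0.
The interval has length L = 5/2, and Poincaré/coercivity depend only on L. Here a(u, u) = ∫(u')² + (2)·∫u².
Here c = 2 ≥ 1, so a(u,u) = ∫(u')² + c∫u² ≥ ∫(u')² + ∫u² = ||u||_{H^1}², i.e. α = 1 works. No larger α is possible: a(u,u) ≥ α||u||_{H^1}² means (1−α)∫(u')² ≥ (α−c)∫u², and for the modes u_n = sin(nπ(x−x₀)/L) (x₀ the left endpoint) one has ∫u_n²/∫(u_n')² = (L/(nπ))² → 0, so a(u_n,u_n)/||u_n||_{H^1}² → 1. Hence the optimal constant is α = 1.
Therefore α = 1.


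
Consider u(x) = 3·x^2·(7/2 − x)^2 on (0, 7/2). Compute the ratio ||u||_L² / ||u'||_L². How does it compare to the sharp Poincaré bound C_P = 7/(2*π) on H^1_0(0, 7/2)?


||u||_L² / ||u'||_L² = 7*sqrt(3)/12 < C_P = 7/(2*π).

u(x) = 3·x^2·(7/2 − x)^2, so u'(x) = 3*x*(2*x - 7)*(4*x - 7)/2.
u(x) = 3·x^2·(7/2 − x)^2 vanishes at x = 0 and x = 7/2, so u ∈ H^1_0(0, 7/2). Differentiate via the product rule and integrate the resulting polynomials term by term.
  ∫_0^7/2 u² dx = ∫_0^7/2 (9*x^8 - 126*x^7 + 1323*x^6/2 - 3087*x^5/2 + 21609*x^4/16) dx. Term by term:
    ∫_0^7/2 9*x^8 dx = 40353607/512;  ∫_0^7/2 -126*x^7 dx = -363182463/1024;  ∫_0^7/2 1323*x^6/2 dx = 155649627/256;
    ∫_0^7/2 -3087*x^5/2 dx = -121060821/256;  ∫_0^7/2 21609*x^4/16 dx = 363182463/2560.
  Sum: 40353607/512 − 363182463/1024 + 155649627/256 − 121060821/256 + 363182463/2560 = 5764801/5120.
  ∫_0^7/2 (u')² dx = ∫_0^7/2 (144*x^6 - 1512*x^5 + 5733*x^4 - 9261*x^3 + 21609*x^2/4) dx. Term by term:
    ∫_0^7/2 144*x^6 dx = 1058841/8;  ∫_0^7/2 -1512*x^5 dx = -7411887/16;  ∫_0^7/2 5733*x^4 dx = 96354531/160;
    ∫_0^7/2 -9261*x^3 dx = -22235661/64;  ∫_0^7/2 21609*x^2/4 dx = 2470629/32.
  Sum: 1058841/8 − 7411887/16 + 96354531/160 − 22235661/64 + 2470629/32 = 352947/320.
∫_0^7/2 u² dx = 5764801/5120, so ||u||_L² = 2401*sqrt(5)/160.
∫_0^7/2 (u')² dx = 352947/320, so ||u'||_L² = 343*sqrt(15)/40.
Ratio ||u||_L² / ||u'||_L² = 7*sqrt(3)/12.
Sharp Poincaré constant on H^1_0(0, 7/2) is C_P = L/π = 7/(2*π), achieved by sin(2*π/7·x).
A polynomial bump cannot attain the sharp Poincaré constant (only the first sine eigenfunction does), so the ratio is strictly less than C_P, consistent with ||u||_L² ≤ C_P ||u'||_L².


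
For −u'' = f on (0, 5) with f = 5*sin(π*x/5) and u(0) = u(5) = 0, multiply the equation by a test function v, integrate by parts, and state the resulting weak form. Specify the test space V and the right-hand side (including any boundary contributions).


V = H^1_0(0, 5) (so v(0) = v(5) = 0); weak form: ∫_0^5 u'v' dx = ∫_0^5 (5*sin(π*x/5)) v dx for all v ∈ V.

Multiply both sides by a test function v and integrate from 0 to 5:
  ∫_0^5 −u''(x) v(x) dx = ∫_0^5 f(x) v(x) dx.
Integrate the LHS by parts once:
  ∫_0^5 −u'' v dx = −[u'(x) v(x)]_0^5 + ∫_0^5 u'(x) v'(x) dx.
Thus ∫_0^5 u'(x) v'(x) dx = ∫_0^5 f(x) v(x) dx + [u'(x) v(x)]_0^5.
Choose V so that boundary terms are either known or forced to vanish.
u is Dirichlet: u(0) = u(5) = 0. Let V = H^1_0(0, 5); then v(0) = v(5) = 0, and [u' v]_0^5 = 0.
Weak formulation: find u (satisfying any essential BC) such that ∫_0^5 u'(x) v'(x) dx = ∫_0^5 f v dx for all v ∈ V.
Substituting f(x) = 5*sin(π*x/5), the right-hand side is ∫_0^5 (5*sin(π*x/5)) v dx.


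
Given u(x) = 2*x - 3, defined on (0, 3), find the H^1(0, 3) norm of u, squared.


||u||_{H^1}^2 = 21

The H^1 norm (squared) on an interval (0, L) is
  ||u||_{H^1}^2 = ∫_0^L u(x)^2 dx + ∫_0^L u'(x)^2 dx.
Compute u'(x) = 2.
Then u(x)^2 = 4*x**2 - 12*x + 9 and u'(x)^2 = 4.
Integrate each monomial from 0 to 3 using ∫_0^3 c·x^n dx = c·3^(n+1)/(n+1):
  ∫_0^3 u(x)^2 dx = ∫_0^3 (4*x^2 - 12*x + 9) dx. Term by term:
    ∫_0^3 4*x^2 dx = 36;  ∫_0^3 -12*x dx = -54;  ∫_0^3 9 dx = 27.
  Sum: 36 − 54 + 27 = 9.
  ∫_0^3 u'(x)^2 dx = ∫_0^3 (4) dx. Term by term:
    ∫_0^3 4 dx = 12.
Adding: ||u||_{H^1}^2 = 9 + 12 = 21.


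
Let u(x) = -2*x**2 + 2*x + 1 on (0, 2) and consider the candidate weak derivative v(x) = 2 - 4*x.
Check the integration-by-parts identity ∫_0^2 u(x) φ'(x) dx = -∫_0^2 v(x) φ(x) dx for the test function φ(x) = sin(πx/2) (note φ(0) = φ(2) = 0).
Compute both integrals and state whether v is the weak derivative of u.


LHS = 8/π, RHS = 8/π. Yes, v = u' weakly.

u(x) = -2*x**2 + 2*x + 1, classical derivative u'(x) = 2 - 4*x.
φ(x) = sin(πx/2), so φ'(x) = π*cos(π*x/2)/2.
Note φ(0) = φ(2) = 0, so the boundary term u·φ vanishes.
LHS = ∫_0^2 u(x) φ'(x) dx = ∫_0^2 (-π*x^2*cos(π*x/2) + π*x*cos(π*x/2) + π*cos(π*x/2)/2) dx. Term by term:
  ∫_0^2 π*cos(π*x/2)/2 dx = 0;  ∫_0^2 π*x*cos(π*x/2) dx = -8/π;  ∫_0^2 -π*x^2*cos(π*x/2) dx = 16/π.
Sum: 0 − 8/π + 16/π = 8/π.
So LHS = 8/π.
∫_0^2 v(x) φ(x) dx = ∫_0^2 (-4*x*sin(π*x/2) + 2*sin(π*x/2)) dx. Term by term:
  ∫_0^2 2*sin(π*x/2) dx = 8/π;  ∫_0^2 -4*x*sin(π*x/2) dx = -16/π.
Sum: 8/π − 16/π = -8/π.
So RHS = -∫_0^2 v(x) φ(x) dx = 8/π.
LHS = RHS, so the identity holds for this test φ.
Moreover u is smooth here and v(x) = u'(x) = 2 - 4*x pointwise, so the identity holds for every test function. Hence v is the weak derivative of u.


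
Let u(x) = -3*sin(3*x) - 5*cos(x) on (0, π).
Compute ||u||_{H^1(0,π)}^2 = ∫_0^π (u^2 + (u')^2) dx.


||u||_{H^1(0,π)}^2 = 70*π

u'(x) = 5*sin(x) - 9*cos(3*x).
Expand u² and (u')² and integrate term by term on (0, π), using: for integers n ≥ 1, ∫_0^π sin²(nx) dx = ∫_0^π cos²(nx) dx = π/2; for n ≠ n', ∫_0^π sin(nx)sin(n'x) dx = ∫_0^π cos(nx)cos(n'x) dx = 0; and by product-to-sum, ∫_0^π sin(nx)cos(n'x) dx = ½∫_0^π [sin((n+n')x) + sin((n−n')x)] dx, which is 0 when n+n' is even and 2n/(n²−n'²) when n+n' is odd (it need not vanish on (0, π)).
  u² squared terms: (-5)²·∫cos(x)² dx = 25·π/2 = 25*π/2;  (-3)²·∫sin(3x)² dx = 9·π/2 = 9*π/2.
  u² cross terms: 2·(-5)·(-3)·∫cos(x)·sin(3x) dx = 30·(0) = 0.
  So ∫_0^π u² dx = 25*π/2 + 9*π/2 + 0 = 17*π.
  (u')² squared terms: (-9)²·∫cos(3x)² dx = 81·π/2 = 81*π/2;  (5)²·∫sin(x)² dx = 25·π/2 = 25*π/2.
  (u')² cross terms: 2·(-9)·(5)·∫cos(3x)·sin(x) dx = -90·(0) = 0.
  So ∫_0^π (u')² dx = 81*π/2 + 25*π/2 + 0 = 53*π.
||u||_{H^1}^2 = (17*π) + (53*π) = 70*π.


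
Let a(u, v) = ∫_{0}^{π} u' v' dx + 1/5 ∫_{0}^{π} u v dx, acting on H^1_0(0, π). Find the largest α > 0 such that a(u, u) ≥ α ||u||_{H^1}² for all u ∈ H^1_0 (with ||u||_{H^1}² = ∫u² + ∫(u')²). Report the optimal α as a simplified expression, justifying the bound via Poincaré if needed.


α = 3/5

Coercivity of a(·,·) on H^1_0(0, π) means a(u, u) ≥ α ||u||_{H^1}² for every u ∈ H^1_0.
The interval has length L = π, and Poincaré/coercivity depend only on L. Here a(u, u) = ∫(u')² + (1/5)·∫u².
Here 0 < c = 1/5 < 1. The condition a(u,u) ≥ α||u||_{H^1}² reads (1−α)∫(u')² ≥ (α−c)∫u². Any admissible α is ≤ 1 (rapidly oscillating u have ∫u²/∫(u')² → 0), and α = 1 would force 0 ≥ (1−c)∫u², impossible since c < 1; so 1−α > 0. By the sharp Poincaré inequality on H^1_0 of an interval of length L, ∫(u')² ≥ (π/L)²∫u² with equality for the first sine mode sin(π(x−x₀)/L) (x₀ the left endpoint), so the inequality holds for all u iff (1−α)(π/L)² ≥ α − c, i.e. α ≤ ((π/L)² + c)/((π/L)² + 1) = (1 + c(L/π)²)/(1 + (L/π)²). With (π/L)² = 1 and c = 1/5, the largest admissible constant is α = ((π/L)² + c)/((π/L)² + 1).
Simplifying, α = 3/5.


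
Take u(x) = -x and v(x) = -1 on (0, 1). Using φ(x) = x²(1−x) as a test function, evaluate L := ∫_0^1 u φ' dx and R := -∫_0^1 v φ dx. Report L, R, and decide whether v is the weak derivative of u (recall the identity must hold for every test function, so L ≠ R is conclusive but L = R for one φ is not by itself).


LHS = 1/12, RHS = 1/12. Yes, v = u' weakly.

u(x) = -x, classical derivative u'(x) = -1.
φ(x) = x²(1−x), so φ'(x) = x*(2 - 3*x).
Note φ(0) = φ(1) = 0, so the boundary term u·φ vanishes.
LHS = ∫_0^1 u(x) φ'(x) dx = ∫_0^1 (3*x^3 - 2*x^2) dx. Term by term:
  ∫_0^1 3*x^3 dx = 3/4;  ∫_0^1 -2*x^2 dx = -2/3.
Sum: 3/4 − 2/3 = 1/12.
So LHS = 1/12.
∫_0^1 v(x) φ(x) dx = ∫_0^1 (x^3 - x^2) dx. Term by term:
  ∫_0^1 x^3 dx = 1/4;  ∫_0^1 -x^2 dx = -1/3.
Sum: 1/4 − 1/3 = -1/12.
So RHS = -∫_0^1 v(x) φ(x) dx = 1/12.
LHS = RHS, so the identity holds for this test φ.
Moreover u is smooth here and v(x) = u'(x) = -1 pointwise, so the identity holds for every test function. Hence v is the weak derivative of u.


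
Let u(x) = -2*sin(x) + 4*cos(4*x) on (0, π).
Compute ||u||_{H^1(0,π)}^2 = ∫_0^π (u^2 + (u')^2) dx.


||u||_{H^1(0,π)}^2 = 544/15 + 140*π

u'(x) = -16*sin(4*x) - 2*cos(x).
Expand u² and (u')² and integrate term by term on (0, π), using: for integers n ≥ 1, ∫_0^π sin²(nx) dx = ∫_0^π cos²(nx) dx = π/2; for n ≠ n', ∫_0^π sin(nx)sin(n'x) dx = ∫_0^π cos(nx)cos(n'x) dx = 0; and by product-to-sum, ∫_0^π sin(nx)cos(n'x) dx = ½∫_0^π [sin((n+n')x) + sin((n−n')x)] dx, which is 0 when n+n' is even and 2n/(n²−n'²) when n+n' is odd (it need not vanish on (0, π)).
  u² squared terms: (-2)²·∫sin(x)² dx = 4·π/2 = 2*π;  (4)²·∫cos(4x)² dx = 16·π/2 = 8*π.
  u² cross terms: 2·(-2)·(4)·∫sin(x)·cos(4x) dx = -16·(-2/15) = 32/15.
  So ∫_0^π u² dx = 2*π + 8*π + 32/15 = 32/15 + 10*π.
  (u')² squared terms: (-16)²·∫sin(4x)² dx = 256·π/2 = 128*π;  (-2)²·∫cos(x)² dx = 4·π/2 = 2*π.
  (u')² cross terms: 2·(-16)·(-2)·∫sin(4x)·cos(x) dx = 64·(8/15) = 512/15.
  So ∫_0^π (u')² dx = 128*π + 2*π + 512/15 = 512/15 + 130*π.
||u||_{H^1}^2 = (32/15 + 10*π) + (512/15 + 130*π) = 544/15 + 140*π.


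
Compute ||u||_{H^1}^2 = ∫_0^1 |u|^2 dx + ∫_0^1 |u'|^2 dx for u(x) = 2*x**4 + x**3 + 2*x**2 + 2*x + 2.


||u||_{H^1}^2 = 56389/630

The H^1 norm (squared) on an interval (0, L) is
  ||u||_{H^1}^2 = ∫_0^L u(x)^2 dx + ∫_0^L u'(x)^2 dx.
Compute u'(x) = 8*x**3 + 3*x**2 + 4*x + 2.
Then u(x)^2 = 4*x**8 + 4*x**7 + 9*x**6 + 12*x**5 + 16*x**4 + 12*x**3 + 12*x**2 + 8*x + 4 and u'(x)^2 = 64*x**6 + 48*x**5 + 73*x**4 + 56*x**3 + 28*x**2 + 16*x + 4.
Integrate each monomial from 0 to 1 using ∫_0^1 c·x^n dx = c·1^(n+1)/(n+1):
  ∫_0^1 u(x)^2 dx = ∫_0^1 (4*x^8 + 4*x^7 + 9*x^6 + 12*x^5 + 16*x^4 + 12*x^3 + 12*x^2 + 8*x + 4) dx. Term by term:
    ∫_0^1 4*x^8 dx = 4/9;  ∫_0^1 4*x^7 dx = 1/2;  ∫_0^1 9*x^6 dx = 9/7;
    ∫_0^1 12*x^5 dx = 2;  ∫_0^1 16*x^4 dx = 16/5;  ∫_0^1 12*x^3 dx = 3;
    ∫_0^1 12*x^2 dx = 4;  ∫_0^1 8*x dx = 4;  ∫_0^1 4 dx = 4.
  Sum: 4/9 + 1/2 + 9/7 + 2 + 16/5 + 3 + 4 + 4 + 4 = 14131/630.
  ∫_0^1 u'(x)^2 dx = ∫_0^1 (64*x^6 + 48*x^5 + 73*x^4 + 56*x^3 + 28*x^2 + 16*x + 4) dx. Term by term:
    ∫_0^1 64*x^6 dx = 64/7;  ∫_0^1 48*x^5 dx = 8;  ∫_0^1 73*x^4 dx = 73/5;
    ∫_0^1 56*x^3 dx = 14;  ∫_0^1 28*x^2 dx = 28/3;  ∫_0^1 16*x dx = 8;
    ∫_0^1 4 dx = 4.
  Sum: 64/7 + 8 + 73/5 + 14 + 28/3 + 8 + 4 = 7043/105.
Adding: ||u||_{H^1}^2 = 14131/630 + 7043/105 = 56389/630.


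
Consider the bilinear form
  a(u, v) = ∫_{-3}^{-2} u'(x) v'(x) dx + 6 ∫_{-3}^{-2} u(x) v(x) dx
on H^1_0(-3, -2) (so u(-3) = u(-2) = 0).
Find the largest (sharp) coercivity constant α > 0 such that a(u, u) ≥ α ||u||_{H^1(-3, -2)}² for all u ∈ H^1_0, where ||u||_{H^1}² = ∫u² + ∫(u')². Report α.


α = 1

Coercivity of a(·,·) on H^1_0(-3, -2) means a(u, u) ≥ α ||u||_{H^1}² for every u ∈ H^1_0.
The interval has length L = 1, and Poincaré/coercivity depend only on L. Here a(u, u) = ∫(u')² + (6)·∫u².
Here c = 6 ≥ 1, so a(u,u) = ∫(u')² + c∫u² ≥ ∫(u')² + ∫u² = ||u||_{H^1}², i.e. α = 1 works. No larger α is possible: a(u,u) ≥ α||u||_{H^1}² means (1−α)∫(u')² ≥ (α−c)∫u², and for the modes u_n = sin(nπ(x−x₀)/L) (x₀ the left endpoint) one has ∫u_n²/∫(u_n')² = (L/(nπ))² → 0, so a(u_n,u_n)/||u_n||_{H^1}² → 1. Hence the optimal constant is α = 1.
Therefore α = 1.


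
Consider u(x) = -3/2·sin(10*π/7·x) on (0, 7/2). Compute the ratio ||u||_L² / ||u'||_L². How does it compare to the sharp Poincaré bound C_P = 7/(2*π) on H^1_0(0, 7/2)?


||u||_L² / ||u'||_L² = 7/(10*π) < C_P = 7/(2*π).

u(x) = -3/2·sin(10*π/7·x), so u'(x) = -15*π*cos(10*π*x/7)/7.
Writing u(x) = A·sin(kπx/L) with A = -3/2 and k = 5, use ∫_0^L sin²(kπx/L) dx = L/2 and ∫_0^L cos²(kπx/L) dx = L/2.
u² = 9/4·sin²(10*π/7·x) and (u')² = 225*π^2/49·cos²(10*π/7·x), and each of sin², cos² integrates to L/2 = 7/4 over (0, 7/2).
∫_0^7/2 u² dx = 63/16, so ||u||_L² = 3*sqrt(7)/4.
∫_0^7/2 (u')² dx = 225*π^2/28, so ||u'||_L² = 15*sqrt(7)*π/14.
Ratio ||u||_L² / ||u'||_L² = 7/(10*π).
Sharp Poincaré constant on H^1_0(0, 7/2) is C_P = L/π = 7/(2*π), achieved by sin(2*π/7·x).
This is the k = 5 harmonic; the ratio L/(kπ) is strictly less than C_P = L/π, consistent with the sharp inequality ||u||_L² ≤ C_P ||u'||_L².


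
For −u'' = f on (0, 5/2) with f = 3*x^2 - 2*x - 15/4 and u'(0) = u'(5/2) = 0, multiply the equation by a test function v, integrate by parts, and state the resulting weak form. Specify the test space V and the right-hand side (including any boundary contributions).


V = H^1(0, 5/2) (no boundary constraint on v; u is determined up to an additive constant); weak form: ∫_0^5/2 u'v' dx = ∫_0^5/2 (3*x^2 - 2*x - 15/4) v dx for all v ∈ V.

Multiply both sides by a test function v and integrate from 0 to 5/2:
  ∫_0^5/2 −u''(x) v(x) dx = ∫_0^5/2 f(x) v(x) dx.
Integrate the LHS by parts once:
  ∫_0^5/2 −u'' v dx = −[u'(x) v(x)]_0^5/2 + ∫_0^5/2 u'(x) v'(x) dx.
Thus ∫_0^5/2 u'(x) v'(x) dx = ∫_0^5/2 f(x) v(x) dx + [u'(x) v(x)]_0^5/2.
Choose V so that boundary terms are either known or forced to vanish.
u has homogeneous Neumann: u'(0) = u'(5/2) = 0. So [u' v]_0^5/2 = 0·v(5/2) − 0·v(0) = 0 for any v; take V = H^1(0, 5/2).
Weak formulation: find u (satisfying any essential BC) such that ∫_0^5/2 u'(x) v'(x) dx = ∫_0^5/2 f v dx for all v ∈ V (homogeneous Neumann, so boundary terms vanish).
Substituting f(x) = 3*x^2 - 2*x - 15/4, the right-hand side is ∫_0^5/2 (3*x^2 - 2*x - 15/4) v dx.
Compatibility check (pure Neumann): taking v ≡ 1 ∈ V gives 0 = ∫_0^5/2 f dx + (0) − (0), i.e. ∫_0^5/2 f dx must equal u'(0) − u'(5/2) = 0. Indeed ∫_0^5/2 (3*x^2 - 2*x - 15/4) dx = 0, so the data are compatible. The solution is then unique only up to an additive constant (fix it e.g. by requiring ∫_0^5/2 u dx = 0).


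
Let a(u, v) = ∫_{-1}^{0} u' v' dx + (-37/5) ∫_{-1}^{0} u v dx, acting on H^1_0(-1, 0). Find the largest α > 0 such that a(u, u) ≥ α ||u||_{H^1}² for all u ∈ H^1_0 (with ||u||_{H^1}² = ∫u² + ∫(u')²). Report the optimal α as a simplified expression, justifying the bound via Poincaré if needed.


α = (-37/5 + π^2)/(1 + π^2)

Coercivity of a(·,·) on H^1_0(-1, 0) means a(u, u) ≥ α ||u||_{H^1}² for every u ∈ H^1_0.
The interval has length L = 1, and Poincaré/coercivity depend only on L. Here a(u, u) = ∫(u')² + (-37/5)·∫u².
Here c = -37/5 < 0 with |c| < (π/L)² = π^2, so coercivity still holds. The condition a(u,u) ≥ α||u||_{H^1}² reads (1−α)∫(u')² ≥ (α−c)∫u². Any admissible α is ≤ 1 (rapidly oscillating u have ∫u²/∫(u')² → 0), and α = 1 would force 0 ≥ (1−c)∫u², impossible since c < 1; so 1−α > 0. By the sharp Poincaré inequality on H^1_0 of an interval of length L, ∫(u')² ≥ (π/L)²∫u² with equality for the first sine mode sin(π(x−x₀)/L) (x₀ the left endpoint), so the inequality holds for all u iff (1−α)(π/L)² ≥ α − c, i.e. α ≤ ((π/L)² + c)/((π/L)² + 1) = (1 + c(L/π)²)/(1 + (L/π)²). (Direct route, valid since c ≤ 0: Poincaré gives c∫u² ≥ c(L/π)²∫(u')², so a(u,u) ≥ (1 + c(L/π)²)∫(u')², while ||u||_{H^1}² ≤ (1 + (L/π)²)∫(u')²; dividing yields the same α.) With (π/L)² = π^2 and c = -37/5, the largest admissible constant is α = ((π/L)² + c)/((π/L)² + 1).
Simplifying, α = (-37/5 + π^2)/(1 + π^2).


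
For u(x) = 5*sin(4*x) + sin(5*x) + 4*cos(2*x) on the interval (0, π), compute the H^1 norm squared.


||u||_{H^1(0,π)}^2 = 400/21 + 531*π/2

u'(x) = -8*sin(2*x) + 20*cos(4*x) + 5*cos(5*x).
Expand u² and (u')² and integrate term by term on (0, π), using: for integers n ≥ 1, ∫_0^π sin²(nx) dx = ∫_0^π cos²(nx) dx = π/2; for n ≠ n', ∫_0^π sin(nx)sin(n'x) dx = ∫_0^π cos(nx)cos(n'x) dx = 0; and by product-to-sum, ∫_0^π sin(nx)cos(n'x) dx = ½∫_0^π [sin((n+n')x) + sin((n−n')x)] dx, which is 0 when n+n' is even and 2n/(n²−n'²) when n+n' is odd (it need not vanish on (0, π)).
  u² squared terms: (4)²·∫cos(2x)² dx = 16·π/2 = 8*π;  (5)²·∫sin(4x)² dx = 25·π/2 = 25*π/2;  (1)²·∫sin(5x)² dx = 1·π/2 = π/2.
  u² cross terms: 2·(4)·(5)·∫cos(2x)·sin(4x) dx = 40·(0) = 0;  2·(4)·(1)·∫cos(2x)·sin(5x) dx = 8·(10/21) = 80/21;  2·(5)·(1)·∫sin(4x)·sin(5x) dx = 10·(0) = 0.
  So ∫_0^π u² dx = 8*π + 25*π/2 + π/2 + 0 + 80/21 + 0 = 80/21 + 21*π.
  (u')² squared terms: (-8)²·∫sin(2x)² dx = 64·π/2 = 32*π;  (5)²·∫cos(5x)² dx = 25·π/2 = 25*π/2;  (20)²·∫cos(4x)² dx = 400·π/2 = 200*π.
  (u')² cross terms: 2·(-8)·(5)·∫sin(2x)·cos(5x) dx = -80·(-4/21) = 320/21;  2·(-8)·(20)·∫sin(2x)·cos(4x) dx = -320·(0) = 0;  2·(5)·(20)·∫cos(5x)·cos(4x) dx = 200·(0) = 0.
  So ∫_0^π (u')² dx = 32*π + 25*π/2 + 200*π + 320/21 + 0 + 0 = 320/21 + 489*π/2.
||u||_{H^1}^2 = (80/21 + 21*π) + (320/21 + 489*π/2) = 400/21 + 531*π/2.


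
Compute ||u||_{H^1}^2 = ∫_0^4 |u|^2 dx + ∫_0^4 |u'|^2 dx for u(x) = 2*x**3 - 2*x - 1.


||u||_{H^1}^2 = 1518932/105

The H^1 norm (squared) on an interval (0, L) is
  ||u||_{H^1}^2 = ∫_0^L u(x)^2 dx + ∫_0^L u'(x)^2 dx.
Compute u'(x) = 6*x**2 - 2.
Then u(x)^2 = 4*x**6 - 8*x**4 - 4*x**3 + 4*x**2 + 4*x + 1 and u'(x)^2 = 36*x**4 - 24*x**2 + 4.
Integrate each monomial from 0 to 4 using ∫_0^4 c·x^n dx = c·4^(n+1)/(n+1):
  ∫_0^4 u(x)^2 dx = ∫_0^4 (4*x^6 - 8*x^4 - 4*x^3 + 4*x^2 + 4*x + 1) dx. Term by term:
    ∫_0^4 4*x^6 dx = 65536/7;  ∫_0^4 -8*x^4 dx = -8192/5;  ∫_0^4 -4*x^3 dx = -256;
    ∫_0^4 4*x^2 dx = 256/3;  ∫_0^4 4*x dx = 32;  ∫_0^4 1 dx = 4.
  Sum: 65536/7 − 8192/5 − 256 + 256/3 + 32 + 4 = 796868/105.
  ∫_0^4 u'(x)^2 dx = ∫_0^4 (36*x^4 - 24*x^2 + 4) dx. Term by term:
    ∫_0^4 36*x^4 dx = 36864/5;  ∫_0^4 -24*x^2 dx = -512;  ∫_0^4 4 dx = 16.
  Sum: 36864/5 − 512 + 16 = 34384/5.
Adding: ||u||_{H^1}^2 = 796868/105 + 34384/5 = 1518932/105.


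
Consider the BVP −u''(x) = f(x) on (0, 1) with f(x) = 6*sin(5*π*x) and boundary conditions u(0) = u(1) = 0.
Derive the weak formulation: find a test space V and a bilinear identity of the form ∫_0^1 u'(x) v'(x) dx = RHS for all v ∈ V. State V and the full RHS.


V = H^1_0(0, 1) (so v(0) = v(1) = 0); weak form: ∫_0^1 u'v' dx = ∫_0^1 (6*sin(5*π*x)) v dx for all v ∈ V.

Multiply both sides by a test function v and integrate from 0 to 1:
  ∫_0^1 −u''(x) v(x) dx = ∫_0^1 f(x) v(x) dx.
Integrate the LHS by parts once:
  ∫_0^1 −u'' v dx = −[u'(x) v(x)]_0^1 + ∫_0^1 u'(x) v'(x) dx.
Thus ∫_0^1 u'(x) v'(x) dx = ∫_0^1 f(x) v(x) dx + [u'(x) v(x)]_0^1.
Choose V so that boundary terms are either known or forced to vanish.
u is Dirichlet: u(0) = u(1) = 0. Let V = H^1_0(0, 1); then v(0) = v(1) = 0, and [u' v]_0^1 = 0.
Weak formulation: find u (satisfying any essential BC) such that ∫_0^1 u'(x) v'(x) dx = ∫_0^1 f v dx for all v ∈ V.
Substituting f(x) = 6*sin(5*π*x), the right-hand side is ∫_0^1 (6*sin(5*π*x)) v dx.


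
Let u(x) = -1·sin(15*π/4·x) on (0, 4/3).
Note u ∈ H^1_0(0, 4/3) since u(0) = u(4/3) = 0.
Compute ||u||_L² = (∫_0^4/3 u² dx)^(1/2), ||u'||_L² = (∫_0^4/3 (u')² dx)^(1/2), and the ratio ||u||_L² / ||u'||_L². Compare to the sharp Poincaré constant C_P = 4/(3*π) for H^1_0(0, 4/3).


||u||_L² / ||u'||_L² = 4/(15*π) < C_P = 4/(3*π).

u(x) = -1·sin(15*π/4·x), so u'(x) = -15*π*cos(15*π*x/4)/4.
Writing u(x) = A·sin(kπx/L) with A = -1 and k = 5, use ∫_0^L sin²(kπx/L) dx = L/2 and ∫_0^L cos²(kπx/L) dx = L/2.
u² = 1·sin²(15*π/4·x) and (u')² = 225*π^2/16·cos²(15*π/4·x), and each of sin², cos² integrates to L/2 = 2/3 over (0, 4/3).
∫_0^4/3 u² dx = 2/3, so ||u||_L² = sqrt(6)/3.
∫_0^4/3 (u')² dx = 75*π^2/8, so ||u'||_L² = 5*sqrt(6)*π/4.
Ratio ||u||_L² / ||u'||_L² = 4/(15*π).
Sharp Poincaré constant on H^1_0(0, 4/3) is C_P = L/π = 4/(3*π), achieved by sin(3*π/4·x).
This is the k = 5 harmonic; the ratio L/(kπ) is strictly less than C_P = L/π, consistent with the sharp inequality ||u||_L² ≤ C_P ||u'||_L².


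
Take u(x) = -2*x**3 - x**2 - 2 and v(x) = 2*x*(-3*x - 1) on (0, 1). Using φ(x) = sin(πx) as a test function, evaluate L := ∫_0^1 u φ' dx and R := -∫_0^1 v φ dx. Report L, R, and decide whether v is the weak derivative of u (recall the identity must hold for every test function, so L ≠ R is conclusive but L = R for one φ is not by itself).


LHS = -24/π^3 + 8/π, RHS = -24/π^3 + 8/π. Yes, v = u' weakly.

u(x) = -2*x**3 - x**2 - 2, classical derivative u'(x) = -6*x**2 - 2*x.
φ(x) = sin(πx), so φ'(x) = π*cos(π*x).
Note φ(0) = φ(1) = 0, so the boundary term u·φ vanishes.
LHS = ∫_0^1 u(x) φ'(x) dx = ∫_0^1 (-2*π*x^3*cos(π*x) - π*x^2*cos(π*x) - 2*π*cos(π*x)) dx. Term by term:
  ∫_0^1 -2*π*cos(π*x) dx = 0;  ∫_0^1 -π*x^2*cos(π*x) dx = 2/π;  ∫_0^1 -2*π*x^3*cos(π*x) dx = -24/π^3 + 6/π.
Sum: 0 + 2/π + -24/π^3 + 6/π = -24/π^3 + 8/π.
So LHS = -24/π^3 + 8/π.
∫_0^1 v(x) φ(x) dx = ∫_0^1 (-6*x^2*sin(π*x) - 2*x*sin(π*x)) dx. Term by term:
  ∫_0^1 -6*x^2*sin(π*x) dx = -6/π + 24/π^3;  ∫_0^1 -2*x*sin(π*x) dx = -2/π.
Sum: -6/π + 24/π^3 − 2/π = -8/π + 24/π^3.
So RHS = -∫_0^1 v(x) φ(x) dx = -24/π^3 + 8/π.
LHS = RHS, so the identity holds for this test φ.
Moreover u is smooth here and v(x) = u'(x) = -6*x**2 - 2*x pointwise, so the identity holds for every test function. Hence v is the weak derivative of u.


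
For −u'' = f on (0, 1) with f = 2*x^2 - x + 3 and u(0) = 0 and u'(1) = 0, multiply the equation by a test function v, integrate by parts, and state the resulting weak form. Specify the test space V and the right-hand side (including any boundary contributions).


V = {v ∈ H^1(0, 1) : v(0) = 0} (test functions vanish at x = 0 where u is specified); weak form: ∫_0^1 u'v' dx = ∫_0^1 (2*x^2 - x + 3) v dx for all v ∈ V.

Multiply both sides by a test function v and integrate from 0 to 1:
  ∫_0^1 −u''(x) v(x) dx = ∫_0^1 f(x) v(x) dx.
Integrate the LHS by parts once:
  ∫_0^1 −u'' v dx = −[u'(x) v(x)]_0^1 + ∫_0^1 u'(x) v'(x) dx.
Thus ∫_0^1 u'(x) v'(x) dx = ∫_0^1 f(x) v(x) dx + [u'(x) v(x)]_0^1.
Choose V so that boundary terms are either known or forced to vanish.
Mixed BC: u(0) = 0 (Dirichlet) and u'(1) = 0 (Neumann). Define V = {v ∈ H^1(0, 1) : v(0) = 0}. Then [u' v]_0^1 = u'(1)·v(1) − u'(0)·0 = 0.
Weak formulation: find u (satisfying any essential BC) such that ∫_0^1 u'(x) v'(x) dx = ∫_0^1 f v dx for all v ∈ V (Dirichlet at 0 absorbed into V; the Neumann datum at x = 1 is zero, so no boundary term remains).
Substituting f(x) = 2*x^2 - x + 3, the right-hand side is ∫_0^1 (2*x^2 - x + 3) v dx.


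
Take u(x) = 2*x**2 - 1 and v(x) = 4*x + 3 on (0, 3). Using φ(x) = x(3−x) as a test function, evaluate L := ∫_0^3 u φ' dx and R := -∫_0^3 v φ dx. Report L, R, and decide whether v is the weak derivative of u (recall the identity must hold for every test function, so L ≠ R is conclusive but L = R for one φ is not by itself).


LHS = -27, RHS = -81/2. No, v is not the weak derivative of u.

u(x) = 2*x**2 - 1, classical derivative u'(x) = 4*x.
φ(x) = x(3−x), so φ'(x) = 3 - 2*x.
Note φ(0) = φ(3) = 0, so the boundary term u·φ vanishes.
LHS = ∫_0^3 u(x) φ'(x) dx = ∫_0^3 (-4*x^3 + 6*x^2 + 2*x - 3) dx. Term by term:
  ∫_0^3 -4*x^3 dx = -81;  ∫_0^3 6*x^2 dx = 54;  ∫_0^3 2*x dx = 9;
  ∫_0^3 -3 dx = -9.
Sum: -81 + 54 + 9 − 9 = -27.
So LHS = -27.
∫_0^3 v(x) φ(x) dx = ∫_0^3 (-4*x^3 + 9*x^2 + 9*x) dx. Term by term:
  ∫_0^3 -4*x^3 dx = -81;  ∫_0^3 9*x^2 dx = 81;  ∫_0^3 9*x dx = 81/2.
Sum: -81 + 81 + 81/2 = 81/2.
So RHS = -∫_0^3 v(x) φ(x) dx = -81/2.
LHS − RHS = 27/2 ≠ 0, so the identity fails.
(For a valid weak derivative the identity must hold for EVERY test function, in particular this one. The failure shows v is NOT the weak derivative of u.)
Correct weak derivative would be u'(x) = 4*x.


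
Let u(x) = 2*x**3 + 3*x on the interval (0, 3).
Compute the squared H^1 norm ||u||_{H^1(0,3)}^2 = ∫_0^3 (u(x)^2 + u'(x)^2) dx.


||u||_{H^1}^2 = 140508/35

The H^1 norm (squared) on an interval (0, L) is
  ||u||_{H^1}^2 = ∫_0^L u(x)^2 dx + ∫_0^L u'(x)^2 dx.
Compute u'(x) = 6*x**2 + 3.
Then u(x)^2 = 4*x**6 + 12*x**4 + 9*x**2 and u'(x)^2 = 36*x**4 + 36*x**2 + 9.
Integrate each monomial from 0 to 3 using ∫_0^3 c·x^n dx = c·3^(n+1)/(n+1):
  ∫_0^3 u(x)^2 dx = ∫_0^3 (4*x^6 + 12*x^4 + 9*x^2) dx. Term by term:
    ∫_0^3 4*x^6 dx = 8748/7;  ∫_0^3 12*x^4 dx = 2916/5;  ∫_0^3 9*x^2 dx = 81.
  Sum: 8748/7 + 2916/5 + 81 = 66987/35.
  ∫_0^3 u'(x)^2 dx = ∫_0^3 (36*x^4 + 36*x^2 + 9) dx. Term by term:
    ∫_0^3 36*x^4 dx = 8748/5;  ∫_0^3 36*x^2 dx = 324;  ∫_0^3 9 dx = 27.
  Sum: 8748/5 + 324 + 27 = 10503/5.
Adding: ||u||_{H^1}^2 = 66987/35 + 10503/5 = 140508/35.


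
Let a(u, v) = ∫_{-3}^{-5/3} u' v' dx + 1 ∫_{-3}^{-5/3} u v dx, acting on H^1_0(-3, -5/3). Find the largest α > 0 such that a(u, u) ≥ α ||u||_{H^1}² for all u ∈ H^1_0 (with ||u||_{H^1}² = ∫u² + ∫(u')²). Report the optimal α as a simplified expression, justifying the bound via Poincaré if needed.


α = 1

Coercivity of a(·,·) on H^1_0(-3, -5/3) means a(u, u) ≥ α ||u||_{H^1}² for every u ∈ H^1_0.
The interval has length L = 4/3, and Poincaré/coercivity depend only on L. Here a(u, u) = ∫(u')² + (1)·∫u².
Here c = 1 ≥ 1, so a(u,u) = ∫(u')² + c∫u² ≥ ∫(u')² + ∫u² = ||u||_{H^1}², i.e. α = 1 works. No larger α is possible: a(u,u) ≥ α||u||_{H^1}² means (1−α)∫(u')² ≥ (α−c)∫u², and for the modes u_n = sin(nπ(x−x₀)/L) (x₀ the left endpoint) one has ∫u_n²/∫(u_n')² = (L/(nπ))² → 0, so a(u_n,u_n)/||u_n||_{H^1}² → 1. Hence the optimal constant is α = 1.
Therefore α = 1.


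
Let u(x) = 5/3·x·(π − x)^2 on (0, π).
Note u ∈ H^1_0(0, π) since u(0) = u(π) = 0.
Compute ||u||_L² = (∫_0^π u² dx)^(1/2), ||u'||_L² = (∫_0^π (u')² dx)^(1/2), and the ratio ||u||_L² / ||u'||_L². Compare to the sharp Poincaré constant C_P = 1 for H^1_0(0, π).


||u||_L² / ||u'||_L² = sqrt(14)*π/14 < C_P = 1.

u(x) = 5/3·x·(π − x)^2, so u'(x) = 5*(x - π)*(3*x - π)/3.
u(x) = 5/3·x·(π − x)^2 vanishes at x = 0 and x = π, so u ∈ H^1_0(0, π). Differentiate via the product rule and integrate the resulting polynomials term by term.
  ∫_0^π u² dx = ∫_0^π (25*x^6/9 - 100*π*x^5/9 + 50*π^2*x^4/3 - 100*π^3*x^3/9 + 25*π^4*x^2/9) dx. Term by term:
    ∫_0^π 25*x^6/9 dx = 25*π^7/63;  ∫_0^π -100*π*x^5/9 dx = -50*π^7/27;  ∫_0^π 50*π^2*x^4/3 dx = 10*π^7/3;
    ∫_0^π -100*π^3*x^3/9 dx = -25*π^7/9;  ∫_0^π 25*π^4*x^2/9 dx = 25*π^7/27.
  Sum: 25*π^7/63 − 50*π^7/27 + 10*π^7/3 − 25*π^7/9 + 25*π^7/27 = 5*π^7/189.
  ∫_0^π (u')² dx = ∫_0^π (25*x^4 - 200*π*x^3/3 + 550*π^2*x^2/9 - 200*π^3*x/9 + 25*π^4/9) dx. Term by term:
    ∫_0^π 25*x^4 dx = 5*π^5;  ∫_0^π -200*π*x^3/3 dx = -50*π^5/3;  ∫_0^π 550*π^2*x^2/9 dx = 550*π^5/27;
    ∫_0^π -200*π^3*x/9 dx = -100*π^5/9;  ∫_0^π 25*π^4/9 dx = 25*π^5/9.
  Sum: 5*π^5 − 50*π^5/3 + 550*π^5/27 − 100*π^5/9 + 25*π^5/9 = 10*π^5/27.
∫_0^π u² dx = 5*π^7/189, so ||u||_L² = sqrt(105)*π^(7/2)/63.
∫_0^π (u')² dx = 10*π^5/27, so ||u'||_L² = sqrt(30)*π^(5/2)/9.
Ratio ||u||_L² / ||u'||_L² = sqrt(14)*π/14.
Sharp Poincaré constant on H^1_0(0, π) is C_P = L/π = 1, achieved by sin(x).
A polynomial bump cannot attain the sharp Poincaré constant (only the first sine eigenfunction does), so the ratio is strictly less than C_P, consistent with ||u||_L² ≤ C_P ||u'||_L².


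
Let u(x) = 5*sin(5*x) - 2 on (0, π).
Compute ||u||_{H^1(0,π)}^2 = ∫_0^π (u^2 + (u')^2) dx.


||u||_{H^1(0,π)}^2 = -8 + 329*π

u'(x) = 25*cos(5*x).
Expand u² and (u')² and integrate term by term on (0, π), using: for integers n ≥ 1, ∫_0^π sin²(nx) dx = ∫_0^π cos²(nx) dx = π/2; for n ≠ n', ∫_0^π sin(nx)sin(n'x) dx = ∫_0^π cos(nx)cos(n'x) dx = 0; and by product-to-sum, ∫_0^π sin(nx)cos(n'x) dx = ½∫_0^π [sin((n+n')x) + sin((n−n')x)] dx, which is 0 when n+n' is even and 2n/(n²−n'²) when n+n' is odd (it need not vanish on (0, π)). For the constant mode: ∫_0^π 1 dx = π, ∫_0^π cos(nx) dx = 0, ∫_0^π sin(nx) dx = (1−(−1)^n)/n.
  u² squared terms: (-2)²·∫1 dx = 4·π = 4*π;  (5)²·∫sin(5x)² dx = 25·π/2 = 25*π/2.
  u² cross terms: 2·(-2)·(5)·∫1·sin(5x) dx = -20·(2/5) = -8.
  So ∫_0^π u² dx = 4*π + 25*π/2 − 8 = -8 + 33*π/2.
  (u')² squared terms: (25)²·∫cos(5x)² dx = 625·π/2 = 625*π/2.
  So ∫_0^π (u')² dx = 625*π/2.
||u||_{H^1}^2 = (-8 + 33*π/2) + (625*π/2) = -8 + 329*π.


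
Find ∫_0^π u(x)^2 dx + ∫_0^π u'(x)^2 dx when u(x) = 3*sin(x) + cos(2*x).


||u||_{H^1(0,π)}^2 = -20 + 23*π/2

u'(x) = -2*sin(2*x) + 3*cos(x).
Expand u² and (u')² and integrate term by term on (0, π), using: for integers n ≥ 1, ∫_0^π sin²(nx) dx = ∫_0^π cos²(nx) dx = π/2; for n ≠ n', ∫_0^π sin(nx)sin(n'x) dx = ∫_0^π cos(nx)cos(n'x) dx = 0; and by product-to-sum, ∫_0^π sin(nx)cos(n'x) dx = ½∫_0^π [sin((n+n')x) + sin((n−n')x)] dx, which is 0 when n+n' is even and 2n/(n²−n'²) when n+n' is odd (it need not vanish on (0, π)).
  u² squared terms: (3)²·∫sin(x)² dx = 9·π/2 = 9*π/2;  (1)²·∫cos(2x)² dx = 1·π/2 = π/2.
  u² cross terms: 2·(3)·(1)·∫sin(x)·cos(2x) dx = 6·(-2/3) = -4.
  So ∫_0^π u² dx = 9*π/2 + π/2 − 4 = -4 + 5*π.
  (u')² squared terms: (-2)²·∫sin(2x)² dx = 4·π/2 = 2*π;  (3)²·∫cos(x)² dx = 9·π/2 = 9*π/2.
  (u')² cross terms: 2·(-2)·(3)·∫sin(2x)·cos(x) dx = -12·(4/3) = -16.
  So ∫_0^π (u')² dx = 2*π + 9*π/2 − 16 = -16 + 13*π/2.
||u||_{H^1}^2 = (-4 + 5*π) + (-16 + 13*π/2) = -20 + 23*π/2.


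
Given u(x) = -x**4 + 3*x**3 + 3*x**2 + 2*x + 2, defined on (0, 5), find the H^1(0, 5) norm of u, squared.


||u||_{H^1}^2 = 9711755/252

The H^1 norm (squared) on an interval (0, L) is
  ||u||_{H^1}^2 = ∫_0^L u(x)^2 dx + ∫_0^L u'(x)^2 dx.
Compute u'(x) = -4*x**3 + 9*x**2 + 6*x + 2.
Then u(x)^2 = x**8 - 6*x**7 + 3*x**6 + 14*x**5 + 17*x**4 + 24*x**3 + 16*x**2 + 8*x + 4 and u'(x)^2 = 16*x**6 - 72*x**5 + 33*x**4 + 92*x**3 + 72*x**2 + 24*x + 4.
Integrate each monomial from 0 to 5 using ∫_0^5 c·x^n dx = c·5^(n+1)/(n+1):
  ∫_0^5 u(x)^2 dx = ∫_0^5 (x^8 - 6*x^7 + 3*x^6 + 14*x^5 + 17*x^4 + 24*x^3 + 16*x^2 + 8*x + 4) dx. Term by term:
    ∫_0^5 x^8 dx = 1953125/9;  ∫_0^5 -6*x^7 dx = -1171875/4;  ∫_0^5 3*x^6 dx = 234375/7;
    ∫_0^5 14*x^5 dx = 109375/3;  ∫_0^5 17*x^4 dx = 10625;  ∫_0^5 24*x^3 dx = 3750;
    ∫_0^5 16*x^2 dx = 2000/3;  ∫_0^5 8*x dx = 100;  ∫_0^5 4 dx = 20.
  Sum: 1953125/9 − 1171875/4 + 234375/7 + 109375/3 + 10625 + 3750 + 2000/3 + 100 + 20 = 2305115/252.
  ∫_0^5 u'(x)^2 dx = ∫_0^5 (16*x^6 - 72*x^5 + 33*x^4 + 92*x^3 + 72*x^2 + 24*x + 4) dx. Term by term:
    ∫_0^5 16*x^6 dx = 1250000/7;  ∫_0^5 -72*x^5 dx = -187500;  ∫_0^5 33*x^4 dx = 20625;
    ∫_0^5 92*x^3 dx = 14375;  ∫_0^5 72*x^2 dx = 3000;  ∫_0^5 24*x dx = 300;
    ∫_0^5 4 dx = 20.
  Sum: 1250000/7 − 187500 + 20625 + 14375 + 3000 + 300 + 20 = 205740/7.
Adding: ||u||_{H^1}^2 = 2305115/252 + 205740/7 = 9711755/252.


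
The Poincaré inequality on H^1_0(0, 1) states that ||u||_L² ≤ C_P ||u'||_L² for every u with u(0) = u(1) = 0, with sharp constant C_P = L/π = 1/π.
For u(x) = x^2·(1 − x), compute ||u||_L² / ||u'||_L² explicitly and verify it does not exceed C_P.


||u||_L² / ||u'||_L² = sqrt(14)/14 < C_P = 1/π.

u(x) = x^2·(1 − x), so u'(x) = x*(2 - 3*x).
u(x) = x^2·(1 − x) vanishes at x = 0 and x = 1, so u ∈ H^1_0(0, 1). Differentiate via the product rule and integrate the resulting polynomials term by term.
  ∫_0^1 u² dx = ∫_0^1 (x^6 - 2*x^5 + x^4) dx. Term by term:
    ∫_0^1 x^6 dx = 1/7;  ∫_0^1 -2*x^5 dx = -1/3;  ∫_0^1 x^4 dx = 1/5.
  Sum: 1/7 − 1/3 + 1/5 = 1/105.
  ∫_0^1 (u')² dx = ∫_0^1 (9*x^4 - 12*x^3 + 4*x^2) dx. Term by term:
    ∫_0^1 9*x^4 dx = 9/5;  ∫_0^1 -12*x^3 dx = -3;  ∫_0^1 4*x^2 dx = 4/3.
  Sum: 9/5 − 3 + 4/3 = 2/15.
∫_0^1 u² dx = 1/105, so ||u||_L² = sqrt(105)/105.
∫_0^1 (u')² dx = 2/15, so ||u'||_L² = sqrt(30)/15.
Ratio ||u||_L² / ||u'||_L² = sqrt(14)/14.
Sharp Poincaré constant on H^1_0(0, 1) is C_P = L/π = 1/π, achieved by sin(π·x).
A polynomial bump cannot attain the sharp Poincaré constant (only the first sine eigenfunction does), so the ratio is strictly less than C_P, consistent with ||u||_L² ≤ C_P ||u'||_L².


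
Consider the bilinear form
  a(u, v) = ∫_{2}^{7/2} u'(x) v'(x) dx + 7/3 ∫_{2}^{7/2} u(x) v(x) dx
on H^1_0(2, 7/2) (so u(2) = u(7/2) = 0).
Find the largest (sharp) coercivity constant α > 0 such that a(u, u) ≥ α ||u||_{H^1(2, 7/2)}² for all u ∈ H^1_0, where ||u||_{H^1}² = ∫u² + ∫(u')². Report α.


α = 1

Coercivity of a(·,·) on H^1_0(2, 7/2) means a(u, u) ≥ α ||u||_{H^1}² for every u ∈ H^1_0.
The interval has length L = 3/2, and Poincaré/coercivity depend only on L. Here a(u, u) = ∫(u')² + (7/3)·∫u².
Here c = 7/3 ≥ 1, so a(u,u) = ∫(u')² + c∫u² ≥ ∫(u')² + ∫u² = ||u||_{H^1}², i.e. α = 1 works. No larger α is possible: a(u,u) ≥ α||u||_{H^1}² means (1−α)∫(u')² ≥ (α−c)∫u², and for the modes u_n = sin(nπ(x−x₀)/L) (x₀ the left endpoint) one has ∫u_n²/∫(u_n')² = (L/(nπ))² → 0, so a(u_n,u_n)/||u_n||_{H^1}² → 1. Hence the optimal constant is α = 1.
Therefore α = 1.


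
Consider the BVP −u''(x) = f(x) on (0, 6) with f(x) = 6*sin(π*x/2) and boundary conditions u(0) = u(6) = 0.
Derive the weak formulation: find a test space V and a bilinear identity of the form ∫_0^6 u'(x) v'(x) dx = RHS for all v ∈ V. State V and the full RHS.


V = H^1_0(0, 6) (so v(0) = v(6) = 0); weak form: ∫_0^6 u'v' dx = ∫_0^6 (6*sin(π*x/2)) v dx for all v ∈ V.

Multiply both sides by a test function v and integrate from 0 to 6:
  ∫_0^6 −u''(x) v(x) dx = ∫_0^6 f(x) v(x) dx.
Integrate the LHS by parts once:
  ∫_0^6 −u'' v dx = −[u'(x) v(x)]_0^6 + ∫_0^6 u'(x) v'(x) dx.
Thus ∫_0^6 u'(x) v'(x) dx = ∫_0^6 f(x) v(x) dx + [u'(x) v(x)]_0^6.
Choose V so that boundary terms are either known or forced to vanish.
u is Dirichlet: u(0) = u(6) = 0. Let V = H^1_0(0, 6); then v(0) = v(6) = 0, and [u' v]_0^6 = 0.
Weak formulation: find u (satisfying any essential BC) such that ∫_0^6 u'(x) v'(x) dx = ∫_0^6 f v dx for all v ∈ V.
Substituting f(x) = 6*sin(π*x/2), the right-hand side is ∫_0^6 (6*sin(π*x/2)) v dx.
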